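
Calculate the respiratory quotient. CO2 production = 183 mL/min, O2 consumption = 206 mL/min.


RQ = VCO2 / VO2
RQ = 183 / 206
RQ = 0.8883


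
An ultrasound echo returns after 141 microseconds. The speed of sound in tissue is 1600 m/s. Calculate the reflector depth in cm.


depth = c * t / 2
t = 141 us = 1.4100e-04 s
depth = 1600 * 1.4100e-04 / 2
depth = 0.1128 m = 11.28 cm


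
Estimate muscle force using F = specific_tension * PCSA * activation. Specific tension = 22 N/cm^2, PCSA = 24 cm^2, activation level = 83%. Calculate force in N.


F = sigma * PCSA * activation
F = 22 * 24 * 0.83
F = 438.2 N


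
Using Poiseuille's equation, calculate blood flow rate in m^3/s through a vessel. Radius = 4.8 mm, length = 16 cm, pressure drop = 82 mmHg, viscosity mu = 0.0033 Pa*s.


Q = pi*r^4*dP / (8*mu*L)
r = 0.0048 m, L = 0.16 m
dP = 82 mmHg = 10932.404 Pa
Q = 0.004316 m^3/s


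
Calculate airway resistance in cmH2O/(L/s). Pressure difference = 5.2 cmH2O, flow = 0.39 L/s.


R = dP / flow
R = 5.2 / 0.39
R = 13.33 cmH2O/(L/s)


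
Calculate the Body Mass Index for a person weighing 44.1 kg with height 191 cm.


BMI = weight / height^2
height = 191 cm = 1.91 m
BMI = 44.1 / 1.91^2
BMI = 12.09 kg/m^2


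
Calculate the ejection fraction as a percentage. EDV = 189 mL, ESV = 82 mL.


SV = EDV - ESV = 189 - 82 = 107 mL
EF = SV/EDV * 100 = 107/189 * 100
EF = 56.61%


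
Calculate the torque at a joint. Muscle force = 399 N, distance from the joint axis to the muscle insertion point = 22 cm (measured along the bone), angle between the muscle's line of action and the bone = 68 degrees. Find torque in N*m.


Torque = F * d * sin(theta)   (moment arm = d*sin(theta))
d = 22 cm = 0.22 m
Torque = 399 * 0.22 * sin(68)
Torque = 81.39 N*m


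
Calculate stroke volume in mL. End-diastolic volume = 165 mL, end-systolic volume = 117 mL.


SV = EDV - ESV
SV = 165 - 117
SV = 48 mL


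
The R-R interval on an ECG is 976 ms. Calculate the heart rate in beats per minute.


HR = 60 / RR_interval(s)
RR = 976 ms = 0.976 s
HR = 60 / 0.976 = 61.48 bpm


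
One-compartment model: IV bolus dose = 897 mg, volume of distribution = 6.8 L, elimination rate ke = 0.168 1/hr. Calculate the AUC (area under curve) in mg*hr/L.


C0 = Dose/Vd = 897/6.8 = 131.912 mg/L
AUC = C0/ke = 131.912/0.168
AUC = 785.2 mg*hr/L


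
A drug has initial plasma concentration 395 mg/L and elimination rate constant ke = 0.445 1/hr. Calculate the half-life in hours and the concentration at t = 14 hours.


t_half = ln(2) / ke = 0.693147 / 0.445 = 1.558 hr
C(t) = C0 * exp(-ke*t) = 395 * exp(-0.445*14)
C(14) = 0.7779 mg/L


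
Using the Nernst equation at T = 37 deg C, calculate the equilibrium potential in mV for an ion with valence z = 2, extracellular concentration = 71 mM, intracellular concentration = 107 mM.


E = (RT/(zF)) * ln(C_out/C_in)
T = 37 + 273.15 = 310.15 K
E = (8.314 * 310.15 / (2 * 96485)) * ln(71/107)
E = -5.481 mV


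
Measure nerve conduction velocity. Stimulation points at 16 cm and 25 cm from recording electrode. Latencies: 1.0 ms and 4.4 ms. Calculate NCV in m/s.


Distance = (25 - 16) / 100 = 0.09 m
dt = (4.4 - 1.0) / 1000 = 0.0034 s
NCV = dist / dt = 26.47 m/s


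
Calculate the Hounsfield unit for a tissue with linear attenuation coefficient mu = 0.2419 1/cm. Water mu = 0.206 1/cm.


HU = ((mu_tissue - mu_water) / mu_water) * 1000
HU = ((0.2419 - 0.206) / 0.206) * 1000
HU = 174.3


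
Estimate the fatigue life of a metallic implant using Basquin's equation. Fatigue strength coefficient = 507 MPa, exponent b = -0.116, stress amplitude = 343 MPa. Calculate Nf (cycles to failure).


sigma_a = sigma_f' * (2Nf)^b
2Nf = (sigma_a/sigma_f')^(1/b)
2Nf = (343/507)^(1/-0.116)
2Nf = 29.043593
Nf = 14.52


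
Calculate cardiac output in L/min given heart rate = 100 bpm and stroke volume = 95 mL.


CO = HR * SV
CO = 100 * 95 / 1000
CO = 9.5 L/min


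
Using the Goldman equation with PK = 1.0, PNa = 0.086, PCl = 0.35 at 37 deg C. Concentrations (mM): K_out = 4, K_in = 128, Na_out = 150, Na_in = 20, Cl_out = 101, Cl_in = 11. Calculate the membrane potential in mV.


Vm = (RT/F)*ln((PK*Ko + PNa*Nao + PCl*Cli)/(PK*Ki + PNa*Nai + PCl*Clo))
Numer = 20.75, Denom = 165.07
Vm = -55.42 mV


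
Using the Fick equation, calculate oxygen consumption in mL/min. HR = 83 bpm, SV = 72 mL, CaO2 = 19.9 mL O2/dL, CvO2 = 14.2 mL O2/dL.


CO = HR*SV = 83*72/1000 = 5.976 L/min
a-v O2 diff = 19.9 - 14.2 = 5.7 mL/dL
VO2 = CO * (CaO2-CvO2) * 10 dL/L
VO2 = 5.976 * 5.7 * 10
VO2 = 340.6 mL/min


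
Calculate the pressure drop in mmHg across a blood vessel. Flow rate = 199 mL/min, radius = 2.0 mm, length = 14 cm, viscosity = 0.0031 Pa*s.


dP = 8*mu*L*Q / (pi*r^4)
Q = 199 mL/min = 3.31667e-06 m^3/s
dP = 229.093 Pa = 229.093 / 133.322 mmHg = 1.718 mmHg


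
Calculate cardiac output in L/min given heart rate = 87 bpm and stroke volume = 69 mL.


CO = HR * SV
CO = 87 * 69 / 1000
CO = 6.003 L/min


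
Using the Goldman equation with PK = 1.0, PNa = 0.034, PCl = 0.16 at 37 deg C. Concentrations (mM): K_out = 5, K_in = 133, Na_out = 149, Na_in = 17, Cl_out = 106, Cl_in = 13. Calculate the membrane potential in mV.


Vm = (RT/F)*ln((PK*Ko + PNa*Nao + PCl*Cli)/(PK*Ki + PNa*Nai + PCl*Clo))
Numer = 12.146, Denom = 150.538
Vm = -67.27 mV


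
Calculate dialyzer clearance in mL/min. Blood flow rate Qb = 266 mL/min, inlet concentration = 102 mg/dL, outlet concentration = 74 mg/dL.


K = Qb * (Cb_in - Cb_out) / Cb_in
K = 266 * (102 - 74) / 102
K = 73.02 mL/min


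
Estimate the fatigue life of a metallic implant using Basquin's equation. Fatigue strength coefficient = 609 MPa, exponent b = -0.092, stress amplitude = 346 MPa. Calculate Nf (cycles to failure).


sigma_a = sigma_f' * (2Nf)^b
2Nf = (sigma_a/sigma_f')^(1/b)
2Nf = (346/609)^(1/-0.092)
2Nf = 466.57989
Nf = 233.3


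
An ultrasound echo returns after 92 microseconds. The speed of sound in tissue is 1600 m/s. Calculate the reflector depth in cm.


depth = c * t / 2
t = 92 us = 9.2000e-05 s
depth = 1600 * 9.2000e-05 / 2
depth = 0.0736 m = 7.36 cm


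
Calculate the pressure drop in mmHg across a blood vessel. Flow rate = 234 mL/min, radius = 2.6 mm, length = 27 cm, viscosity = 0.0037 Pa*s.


dP = 8*mu*L*Q / (pi*r^4)
Q = 234 mL/min = 3.9e-06 m^3/s
dP = 217.108 Pa = 217.108 / 133.322 mmHg = 1.628 mmHg


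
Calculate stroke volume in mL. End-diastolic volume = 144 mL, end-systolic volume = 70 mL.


SV = EDV - ESV
SV = 144 - 70
SV = 74 mL


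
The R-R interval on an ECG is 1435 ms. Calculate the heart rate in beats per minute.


HR = 60 / RR_interval(s)
RR = 1435 ms = 1.435 s
HR = 60 / 1.435 = 41.81 bpm


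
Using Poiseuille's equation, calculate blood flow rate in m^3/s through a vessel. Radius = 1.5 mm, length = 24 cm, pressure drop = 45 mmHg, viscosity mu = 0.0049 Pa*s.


Q = pi*r^4*dP / (8*mu*L)
r = 0.0015 m, L = 0.24 m
dP = 45 mmHg = 5999.49 Pa
Q = 1.0142e-05 m^3/s


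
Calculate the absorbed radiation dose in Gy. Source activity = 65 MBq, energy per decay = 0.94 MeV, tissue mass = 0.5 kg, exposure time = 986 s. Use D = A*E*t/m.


A = 65 MBq = 6.5000e+07 Bq
E = 0.94 MeV = 1.50588e-13 J
D = A*E*t/m = 6.5000e+07*1.50588e-13*986/0.5
D = 0.0193 Gy


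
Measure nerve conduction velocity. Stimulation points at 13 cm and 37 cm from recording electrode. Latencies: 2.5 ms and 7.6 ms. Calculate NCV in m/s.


Distance = (37 - 13) / 100 = 0.24 m
dt = (7.6 - 2.5) / 1000 = 0.0051 s
NCV = dist / dt = 47.06 m/s


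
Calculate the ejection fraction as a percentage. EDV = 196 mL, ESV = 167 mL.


SV = EDV - ESV = 196 - 167 = 29 mL
EF = SV/EDV * 100 = 29/196 * 100
EF = 14.8%


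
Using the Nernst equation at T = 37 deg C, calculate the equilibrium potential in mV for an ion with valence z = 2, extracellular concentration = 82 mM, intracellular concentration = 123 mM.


E = (RT/(zF)) * ln(C_out/C_in)
T = 37 + 273.15 = 310.15 K
E = (8.314 * 310.15 / (2 * 96485)) * ln(82/123)
E = -5.418 mV


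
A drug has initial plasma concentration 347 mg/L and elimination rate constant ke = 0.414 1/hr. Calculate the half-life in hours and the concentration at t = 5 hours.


t_half = ln(2) / ke = 0.693147 / 0.414 = 1.674 hr
C(t) = C0 * exp(-ke*t) = 347 * exp(-0.414*5)
C(5) = 43.79 mg/L


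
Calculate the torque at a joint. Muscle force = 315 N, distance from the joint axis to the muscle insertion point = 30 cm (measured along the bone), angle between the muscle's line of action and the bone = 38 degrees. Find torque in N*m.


Torque = F * d * sin(theta)   (moment arm = d*sin(theta))
d = 30 cm = 0.3 m
Torque = 315 * 0.3 * sin(38)
Torque = 58.18 N*m


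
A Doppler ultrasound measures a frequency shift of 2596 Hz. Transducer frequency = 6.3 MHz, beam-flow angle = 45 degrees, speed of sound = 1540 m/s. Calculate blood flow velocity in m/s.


v = fd * c / (2 * f0 * cos(theta))
v = 2596 * 1540 / (2 * 6.3000e+06 * cos(45))
v = 0.4487 m/s


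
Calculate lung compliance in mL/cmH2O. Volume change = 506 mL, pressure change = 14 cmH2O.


C = dV / dP
C = 506 / 14
C = 36.14 mL/cmH2O


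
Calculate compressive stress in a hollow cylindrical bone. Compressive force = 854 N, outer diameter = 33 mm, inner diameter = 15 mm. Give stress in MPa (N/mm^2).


A = pi*(r_o^2 - r_i^2)
r_o = 16.5 mm, r_i = 7.5 mm
A = 678.584 mm^2
sigma = F/A = 854 / 678.584
sigma = 1.259 MPa


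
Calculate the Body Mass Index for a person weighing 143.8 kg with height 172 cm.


BMI = weight / height^2
height = 172 cm = 1.72 m
BMI = 143.8 / 1.72^2
BMI = 48.61 kg/m^2


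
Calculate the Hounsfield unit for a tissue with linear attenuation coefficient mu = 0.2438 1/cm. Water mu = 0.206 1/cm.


HU = ((mu_tissue - mu_water) / mu_water) * 1000
HU = ((0.2438 - 0.206) / 0.206) * 1000
HU = 183.5


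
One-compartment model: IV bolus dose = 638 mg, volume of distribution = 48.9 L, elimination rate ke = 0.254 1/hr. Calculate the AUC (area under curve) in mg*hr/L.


C0 = Dose/Vd = 638/48.9 = 13.047 mg/L
AUC = C0/ke = 13.047/0.254
AUC = 51.37 mg*hr/L


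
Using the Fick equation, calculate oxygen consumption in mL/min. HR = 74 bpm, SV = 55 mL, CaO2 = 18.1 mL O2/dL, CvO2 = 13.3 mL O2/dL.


CO = HR*SV = 74*55/1000 = 4.07 L/min
a-v O2 diff = 18.1 - 13.3 = 4.8 mL/dL
VO2 = CO * (CaO2-CvO2) * 10 dL/L
VO2 = 4.07 * 4.8 * 10
VO2 = 195.4 mL/min


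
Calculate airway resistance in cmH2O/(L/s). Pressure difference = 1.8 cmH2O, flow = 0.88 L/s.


R = dP / flow
R = 1.8 / 0.88
R = 2.045 cmH2O/(L/s)


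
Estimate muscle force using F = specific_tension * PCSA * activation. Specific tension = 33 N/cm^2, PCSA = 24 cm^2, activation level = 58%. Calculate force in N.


F = sigma * PCSA * activation
F = 33 * 24 * 0.58
F = 459.4 N


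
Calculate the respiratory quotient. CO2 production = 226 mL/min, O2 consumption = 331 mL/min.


RQ = VCO2 / VO2
RQ = 226 / 331
RQ = 0.6828


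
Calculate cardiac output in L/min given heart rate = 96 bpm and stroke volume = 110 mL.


CO = HR * SV
CO = 96 * 110 / 1000
CO = 10.56 L/min


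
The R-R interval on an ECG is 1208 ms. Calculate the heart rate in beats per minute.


HR = 60 / RR_interval(s)
RR = 1208 ms = 1.208 s
HR = 60 / 1.208 = 49.67 bpm


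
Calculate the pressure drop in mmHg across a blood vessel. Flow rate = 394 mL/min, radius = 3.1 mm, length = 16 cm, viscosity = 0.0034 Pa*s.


dP = 8*mu*L*Q / (pi*r^4)
Q = 394 mL/min = 6.56667e-06 m^3/s
dP = 98.5003 Pa = 98.5003 / 133.322 mmHg = 0.7388 mmHg


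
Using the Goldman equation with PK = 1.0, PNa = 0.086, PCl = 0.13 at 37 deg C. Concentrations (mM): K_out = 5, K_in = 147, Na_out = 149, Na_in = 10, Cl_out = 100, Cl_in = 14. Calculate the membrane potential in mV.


Vm = (RT/F)*ln((PK*Ko + PNa*Nao + PCl*Cli)/(PK*Ki + PNa*Nai + PCl*Clo))
Numer = 19.634, Denom = 160.86
Vm = -56.21 mV


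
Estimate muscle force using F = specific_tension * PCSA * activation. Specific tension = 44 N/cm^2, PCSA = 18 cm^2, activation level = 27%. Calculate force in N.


F = sigma * PCSA * activation
F = 44 * 18 * 0.27
F = 213.8 N


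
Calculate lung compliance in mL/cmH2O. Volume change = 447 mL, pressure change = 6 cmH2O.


C = dV / dP
C = 447 / 6
C = 74.5 mL/cmH2O


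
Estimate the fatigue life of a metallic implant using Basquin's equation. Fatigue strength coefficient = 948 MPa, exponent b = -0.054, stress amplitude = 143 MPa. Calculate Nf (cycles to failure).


sigma_a = sigma_f' * (2Nf)^b
2Nf = (sigma_a/sigma_f')^(1/b)
2Nf = (143/948)^(1/-0.054)
2Nf = 1.6309851e+15
Nf = 8.1549e+14


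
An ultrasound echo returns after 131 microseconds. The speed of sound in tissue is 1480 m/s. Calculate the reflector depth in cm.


depth = c * t / 2
t = 131 us = 1.3100e-04 s
depth = 1480 * 1.3100e-04 / 2
depth = 0.09694 m = 9.694 cm


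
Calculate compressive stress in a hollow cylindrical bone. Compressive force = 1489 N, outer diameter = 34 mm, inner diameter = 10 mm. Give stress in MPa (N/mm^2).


A = pi*(r_o^2 - r_i^2)
r_o = 17 mm, r_i = 5 mm
A = 829.38 mm^2
sigma = F/A = 1489 / 829.38
sigma = 1.795 MPa


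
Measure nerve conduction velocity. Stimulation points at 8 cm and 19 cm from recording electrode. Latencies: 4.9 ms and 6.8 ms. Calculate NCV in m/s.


Distance = (19 - 8) / 100 = 0.11 m
dt = (6.8 - 4.9) / 1000 = 0.0019 s
NCV = dist / dt = 57.89 m/s


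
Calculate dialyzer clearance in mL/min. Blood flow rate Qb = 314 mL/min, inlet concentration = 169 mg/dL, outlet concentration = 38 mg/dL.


K = Qb * (Cb_in - Cb_out) / Cb_in
K = 314 * (169 - 38) / 169
K = 243.4 mL/min


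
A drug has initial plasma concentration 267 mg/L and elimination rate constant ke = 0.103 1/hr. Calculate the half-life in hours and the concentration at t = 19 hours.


t_half = ln(2) / ke = 0.693147 / 0.103 = 6.73 hr
C(t) = C0 * exp(-ke*t) = 267 * exp(-0.103*19)
C(19) = 37.72 mg/L


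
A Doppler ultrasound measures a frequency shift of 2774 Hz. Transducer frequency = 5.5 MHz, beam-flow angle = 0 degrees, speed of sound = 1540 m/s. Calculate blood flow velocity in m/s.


v = fd * c / (2 * f0 * cos(theta))
v = 2774 * 1540 / (2 * 5.5000e+06 * cos(0))
v = 0.3884 m/s


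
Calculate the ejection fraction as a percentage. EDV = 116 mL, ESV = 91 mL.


SV = EDV - ESV = 116 - 91 = 25 mL
EF = SV/EDV * 100 = 25/116 * 100
EF = 21.55%


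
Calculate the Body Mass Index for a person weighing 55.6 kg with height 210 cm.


BMI = weight / height^2
height = 210 cm = 2.1 m
BMI = 55.6 / 2.1^2
BMI = 12.61 kg/m^2


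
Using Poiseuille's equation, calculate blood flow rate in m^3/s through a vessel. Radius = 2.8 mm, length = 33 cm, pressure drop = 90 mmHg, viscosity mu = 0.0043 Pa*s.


Q = pi*r^4*dP / (8*mu*L)
r = 0.0028 m, L = 0.33 m
dP = 90 mmHg = 11998.98 Pa
Q = 2.0411e-04 m^3/s


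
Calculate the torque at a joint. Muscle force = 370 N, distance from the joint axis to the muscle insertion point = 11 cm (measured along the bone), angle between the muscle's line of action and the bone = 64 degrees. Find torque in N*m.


Torque = F * d * sin(theta)   (moment arm = d*sin(theta))
d = 11 cm = 0.11 m
Torque = 370 * 0.11 * sin(64)
Torque = 36.58 N*m


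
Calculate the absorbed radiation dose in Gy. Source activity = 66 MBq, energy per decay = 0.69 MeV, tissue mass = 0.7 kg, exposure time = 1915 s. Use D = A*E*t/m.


A = 66 MBq = 6.6000e+07 Bq
E = 0.69 MeV = 1.10538e-13 J
D = A*E*t/m = 6.6000e+07*1.10538e-13*1915/0.7
D = 0.01996 Gy


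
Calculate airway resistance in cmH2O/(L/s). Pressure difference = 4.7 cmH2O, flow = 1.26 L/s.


R = dP / flow
R = 4.7 / 1.26
R = 3.73 cmH2O/(L/s)


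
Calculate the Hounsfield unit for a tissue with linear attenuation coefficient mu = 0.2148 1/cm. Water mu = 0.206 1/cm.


HU = ((mu_tissue - mu_water) / mu_water) * 1000
HU = ((0.2148 - 0.206) / 0.206) * 1000
HU = 42.72


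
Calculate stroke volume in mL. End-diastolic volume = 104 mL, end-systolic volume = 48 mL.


SV = EDV - ESV
SV = 104 - 48
SV = 56 mL


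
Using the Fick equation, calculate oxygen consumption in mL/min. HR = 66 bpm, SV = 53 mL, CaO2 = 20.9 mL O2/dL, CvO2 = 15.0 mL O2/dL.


CO = HR*SV = 66*53/1000 = 3.498 L/min
a-v O2 diff = 20.9 - 15.0 = 5.9 mL/dL
VO2 = CO * (CaO2-CvO2) * 10 dL/L
VO2 = 3.498 * 5.9 * 10
VO2 = 206.4 mL/min


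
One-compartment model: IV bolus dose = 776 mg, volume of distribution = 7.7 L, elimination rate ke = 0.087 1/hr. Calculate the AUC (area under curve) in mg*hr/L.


C0 = Dose/Vd = 776/7.7 = 100.779 mg/L
AUC = C0/ke = 100.779/0.087
AUC = 1158 mg*hr/L


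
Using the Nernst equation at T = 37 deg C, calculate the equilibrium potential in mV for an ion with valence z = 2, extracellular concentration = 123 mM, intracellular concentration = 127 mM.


E = (RT/(zF)) * ln(C_out/C_in)
T = 37 + 273.15 = 310.15 K
E = (8.314 * 310.15 / (2 * 96485)) * ln(123/127)
E = -0.4276 mV


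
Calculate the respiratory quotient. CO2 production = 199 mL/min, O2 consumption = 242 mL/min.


RQ = VCO2 / VO2
RQ = 199 / 242
RQ = 0.8223


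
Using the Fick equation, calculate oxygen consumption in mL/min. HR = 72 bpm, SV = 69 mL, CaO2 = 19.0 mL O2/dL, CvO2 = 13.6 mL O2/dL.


CO = HR*SV = 72*69/1000 = 4.968 L/min
a-v O2 diff = 19.0 - 13.6 = 5.4 mL/dL
VO2 = CO * (CaO2-CvO2) * 10 dL/L
VO2 = 4.968 * 5.4 * 10
VO2 = 268.3 mL/min


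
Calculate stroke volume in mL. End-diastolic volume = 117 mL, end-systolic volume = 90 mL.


SV = EDV - ESV
SV = 117 - 90
SV = 27 mL


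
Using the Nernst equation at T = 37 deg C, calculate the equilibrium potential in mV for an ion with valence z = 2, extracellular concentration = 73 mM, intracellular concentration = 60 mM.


E = (RT/(zF)) * ln(C_out/C_in)
T = 37 + 273.15 = 310.15 K
E = (8.314 * 310.15 / (2 * 96485)) * ln(73/60)
E = 2.621 mV


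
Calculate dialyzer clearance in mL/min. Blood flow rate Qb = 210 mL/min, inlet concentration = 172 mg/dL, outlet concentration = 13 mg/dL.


K = Qb * (Cb_in - Cb_out) / Cb_in
K = 210 * (172 - 13) / 172
K = 194.1 mL/min


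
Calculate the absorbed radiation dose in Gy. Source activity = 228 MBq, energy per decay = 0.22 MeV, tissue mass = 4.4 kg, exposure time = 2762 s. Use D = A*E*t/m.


A = 228 MBq = 2.2800e+08 Bq
E = 0.22 MeV = 3.5244e-14 J
D = A*E*t/m = 2.2800e+08*3.5244e-14*2762/4.4
D = 0.005044 Gy


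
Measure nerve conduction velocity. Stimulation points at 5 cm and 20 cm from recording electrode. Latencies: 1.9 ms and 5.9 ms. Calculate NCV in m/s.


Distance = (20 - 5) / 100 = 0.15 m
dt = (5.9 - 1.9) / 1000 = 0.004 s
NCV = dist / dt = 37.5 m/s


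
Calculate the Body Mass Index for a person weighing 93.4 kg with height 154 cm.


BMI = weight / height^2
height = 154 cm = 1.54 m
BMI = 93.4 / 1.54^2
BMI = 39.38 kg/m^2


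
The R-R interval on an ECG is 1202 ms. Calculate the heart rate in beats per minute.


HR = 60 / RR_interval(s)
RR = 1202 ms = 1.202 s
HR = 60 / 1.202 = 49.92 bpm


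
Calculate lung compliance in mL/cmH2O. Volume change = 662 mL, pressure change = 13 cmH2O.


C = dV / dP
C = 662 / 13
C = 50.92 mL/cmH2O


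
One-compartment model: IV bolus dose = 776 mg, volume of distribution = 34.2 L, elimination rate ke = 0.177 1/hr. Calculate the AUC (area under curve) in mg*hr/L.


C0 = Dose/Vd = 776/34.2 = 22.6901 mg/L
AUC = C0/ke = 22.6901/0.177
AUC = 128.2 mg*hr/L


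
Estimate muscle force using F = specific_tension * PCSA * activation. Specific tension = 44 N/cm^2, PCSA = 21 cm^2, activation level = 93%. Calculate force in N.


F = sigma * PCSA * activation
F = 44 * 21 * 0.93
F = 859.3 N


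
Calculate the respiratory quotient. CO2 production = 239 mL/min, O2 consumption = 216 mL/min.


RQ = VCO2 / VO2
RQ = 239 / 216
RQ = 1.106


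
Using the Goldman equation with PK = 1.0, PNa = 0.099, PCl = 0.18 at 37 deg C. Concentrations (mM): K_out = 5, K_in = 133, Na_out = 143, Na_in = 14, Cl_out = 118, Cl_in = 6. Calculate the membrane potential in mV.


Vm = (RT/F)*ln((PK*Ko + PNa*Nao + PCl*Cli)/(PK*Ki + PNa*Nai + PCl*Clo))
Numer = 20.237, Denom = 155.626
Vm = -54.52 mV


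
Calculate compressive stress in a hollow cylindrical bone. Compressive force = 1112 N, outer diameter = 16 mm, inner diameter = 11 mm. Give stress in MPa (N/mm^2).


A = pi*(r_o^2 - r_i^2)
r_o = 8 mm, r_i = 5.5 mm
A = 106.029 mm^2
sigma = F/A = 1112 / 106.029
sigma = 10.49 MPa


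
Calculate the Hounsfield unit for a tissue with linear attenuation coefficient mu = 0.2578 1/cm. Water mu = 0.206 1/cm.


HU = ((mu_tissue - mu_water) / mu_water) * 1000
HU = ((0.2578 - 0.206) / 0.206) * 1000
HU = 251.5


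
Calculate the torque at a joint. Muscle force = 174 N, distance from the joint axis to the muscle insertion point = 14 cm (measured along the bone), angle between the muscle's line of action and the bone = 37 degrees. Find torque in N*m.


Torque = F * d * sin(theta)   (moment arm = d*sin(theta))
d = 14 cm = 0.14 m
Torque = 174 * 0.14 * sin(37)
Torque = 14.66 N*m


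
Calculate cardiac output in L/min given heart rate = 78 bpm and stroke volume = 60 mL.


CO = HR * SV
CO = 78 * 60 / 1000
CO = 4.68 L/min


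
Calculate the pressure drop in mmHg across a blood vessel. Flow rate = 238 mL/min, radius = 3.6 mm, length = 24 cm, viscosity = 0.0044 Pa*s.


dP = 8*mu*L*Q / (pi*r^4)
Q = 238 mL/min = 3.96667e-06 m^3/s
dP = 63.5068 Pa = 63.5068 / 133.322 mmHg = 0.4763 mmHg


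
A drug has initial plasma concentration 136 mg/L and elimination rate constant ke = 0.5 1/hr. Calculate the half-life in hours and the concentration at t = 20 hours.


t_half = ln(2) / ke = 0.693147 / 0.5 = 1.386 hr
C(t) = C0 * exp(-ke*t) = 136 * exp(-0.5*20)
C(20) = 0.006174 mg/L


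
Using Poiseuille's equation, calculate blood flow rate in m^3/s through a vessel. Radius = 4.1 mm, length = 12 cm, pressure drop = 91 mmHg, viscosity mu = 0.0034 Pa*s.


Q = pi*r^4*dP / (8*mu*L)
r = 0.0041 m, L = 0.12 m
dP = 91 mmHg = 12132.302 Pa
Q = 0.0033 m^3/s


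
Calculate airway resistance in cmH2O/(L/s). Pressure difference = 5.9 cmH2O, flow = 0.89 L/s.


R = dP / flow
R = 5.9 / 0.89
R = 6.629 cmH2O/(L/s)


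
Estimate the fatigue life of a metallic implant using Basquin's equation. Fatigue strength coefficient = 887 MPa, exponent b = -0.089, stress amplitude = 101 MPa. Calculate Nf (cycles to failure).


sigma_a = sigma_f' * (2Nf)^b
2Nf = (sigma_a/sigma_f')^(1/b)
2Nf = (101/887)^(1/-0.089)
2Nf = 4.0019571e+10
Nf = 2.0010e+10


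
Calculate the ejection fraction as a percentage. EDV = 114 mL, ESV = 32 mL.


SV = EDV - ESV = 114 - 32 = 82 mL
EF = SV/EDV * 100 = 82/114 * 100
EF = 71.93%


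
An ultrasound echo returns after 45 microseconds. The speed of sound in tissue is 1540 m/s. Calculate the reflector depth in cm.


depth = c * t / 2
t = 45 us = 4.5000e-05 s
depth = 1540 * 4.5000e-05 / 2
depth = 0.03465 m = 3.465 cm


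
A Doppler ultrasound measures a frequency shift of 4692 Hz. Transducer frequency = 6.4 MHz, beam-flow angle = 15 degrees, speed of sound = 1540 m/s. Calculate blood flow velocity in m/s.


v = fd * c / (2 * f0 * cos(theta))
v = 4692 * 1540 / (2 * 6.4000e+06 * cos(15))
v = 0.5844 m/s


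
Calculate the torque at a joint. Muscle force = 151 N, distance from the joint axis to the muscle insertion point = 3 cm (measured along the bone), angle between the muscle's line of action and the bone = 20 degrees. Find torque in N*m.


Torque = F * d * sin(theta)   (moment arm = d*sin(theta))
d = 3 cm = 0.03 m
Torque = 151 * 0.03 * sin(20)
Torque = 1.549 N*m


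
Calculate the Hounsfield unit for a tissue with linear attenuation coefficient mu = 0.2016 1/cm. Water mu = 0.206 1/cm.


HU = ((mu_tissue - mu_water) / mu_water) * 1000
HU = ((0.2016 - 0.206) / 0.206) * 1000
HU = -21.36


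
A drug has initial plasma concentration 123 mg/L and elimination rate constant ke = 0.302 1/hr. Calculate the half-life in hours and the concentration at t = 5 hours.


t_half = ln(2) / ke = 0.693147 / 0.302 = 2.295 hr
C(t) = C0 * exp(-ke*t) = 123 * exp(-0.302*5)
C(5) = 27.17 mg/L


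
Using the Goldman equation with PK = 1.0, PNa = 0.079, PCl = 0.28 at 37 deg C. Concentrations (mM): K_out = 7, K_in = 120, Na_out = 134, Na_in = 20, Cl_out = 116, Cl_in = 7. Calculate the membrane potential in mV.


Vm = (RT/F)*ln((PK*Ko + PNa*Nao + PCl*Cli)/(PK*Ki + PNa*Nai + PCl*Clo))
Numer = 19.546, Denom = 154.06
Vm = -55.18 mV


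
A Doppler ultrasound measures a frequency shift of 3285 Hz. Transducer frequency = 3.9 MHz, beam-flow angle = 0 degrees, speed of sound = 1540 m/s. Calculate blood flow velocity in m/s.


v = fd * c / (2 * f0 * cos(theta))
v = 3285 * 1540 / (2 * 3.9000e+06 * cos(0))
v = 0.6486 m/s


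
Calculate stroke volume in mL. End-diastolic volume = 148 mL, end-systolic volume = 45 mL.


SV = EDV - ESV
SV = 148 - 45
SV = 103 mL


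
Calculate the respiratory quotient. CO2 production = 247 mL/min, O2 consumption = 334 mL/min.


RQ = VCO2 / VO2
RQ = 247 / 334
RQ = 0.7395


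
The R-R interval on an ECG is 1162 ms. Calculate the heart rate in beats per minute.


HR = 60 / RR_interval(s)
RR = 1162 ms = 1.162 s
HR = 60 / 1.162 = 51.64 bpm


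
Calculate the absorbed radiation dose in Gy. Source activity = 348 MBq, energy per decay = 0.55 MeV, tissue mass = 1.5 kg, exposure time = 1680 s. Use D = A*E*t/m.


A = 348 MBq = 3.4800e+08 Bq
E = 0.55 MeV = 8.811e-14 J
D = A*E*t/m = 3.4800e+08*8.811e-14*1680/1.5
D = 0.03434 Gy


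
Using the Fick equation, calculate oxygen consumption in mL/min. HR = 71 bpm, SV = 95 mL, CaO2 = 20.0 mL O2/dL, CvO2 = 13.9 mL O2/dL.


CO = HR*SV = 71*95/1000 = 6.745 L/min
a-v O2 diff = 20.0 - 13.9 = 6.1 mL/dL
VO2 = CO * (CaO2-CvO2) * 10 dL/L
VO2 = 6.745 * 6.1 * 10
VO2 = 411.4 mL/min


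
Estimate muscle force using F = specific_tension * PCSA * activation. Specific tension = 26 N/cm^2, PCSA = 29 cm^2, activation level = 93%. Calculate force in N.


F = sigma * PCSA * activation
F = 26 * 29 * 0.93
F = 701.2 N


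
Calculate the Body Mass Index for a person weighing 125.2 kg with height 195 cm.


BMI = weight / height^2
height = 195 cm = 1.95 m
BMI = 125.2 / 1.95^2
BMI = 32.93 kg/m^2


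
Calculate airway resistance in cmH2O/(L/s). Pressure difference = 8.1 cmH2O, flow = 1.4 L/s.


R = dP / flow
R = 8.1 / 1.4
R = 5.786 cmH2O/(L/s)


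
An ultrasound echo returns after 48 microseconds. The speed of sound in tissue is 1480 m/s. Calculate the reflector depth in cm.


depth = c * t / 2
t = 48 us = 4.8000e-05 s
depth = 1480 * 4.8000e-05 / 2
depth = 0.03552 m = 3.552 cm


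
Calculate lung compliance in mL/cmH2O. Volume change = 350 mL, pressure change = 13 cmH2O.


C = dV / dP
C = 350 / 13
C = 26.92 mL/cmH2O


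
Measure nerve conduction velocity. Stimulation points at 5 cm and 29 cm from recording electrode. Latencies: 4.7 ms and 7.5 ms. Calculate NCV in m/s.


Distance = (29 - 5) / 100 = 0.24 m
dt = (7.5 - 4.7) / 1000 = 0.0028 s
NCV = dist / dt = 85.71 m/s


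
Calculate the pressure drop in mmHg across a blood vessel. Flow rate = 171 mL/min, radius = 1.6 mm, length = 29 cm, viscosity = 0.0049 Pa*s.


dP = 8*mu*L*Q / (pi*r^4)
Q = 171 mL/min = 2.85e-06 m^3/s
dP = 1573.62 Pa = 1573.62 / 133.322 mmHg = 11.8 mmHg


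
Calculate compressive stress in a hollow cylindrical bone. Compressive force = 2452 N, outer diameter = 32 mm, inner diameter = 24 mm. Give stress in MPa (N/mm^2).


A = pi*(r_o^2 - r_i^2)
r_o = 16 mm, r_i = 12 mm
A = 351.858 mm^2
sigma = F/A = 2452 / 351.858
sigma = 6.969 MPa


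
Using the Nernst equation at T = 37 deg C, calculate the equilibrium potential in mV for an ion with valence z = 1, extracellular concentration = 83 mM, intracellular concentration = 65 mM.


E = (RT/(zF)) * ln(C_out/C_in)
T = 37 + 273.15 = 310.15 K
E = (8.314 * 310.15 / (1 * 96485)) * ln(83/65)
E = 6.533 mV


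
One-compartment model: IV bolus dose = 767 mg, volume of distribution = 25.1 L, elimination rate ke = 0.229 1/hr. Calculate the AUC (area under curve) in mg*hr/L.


C0 = Dose/Vd = 767/25.1 = 30.5578 mg/L
AUC = C0/ke = 30.5578/0.229
AUC = 133.4 mg*hr/L


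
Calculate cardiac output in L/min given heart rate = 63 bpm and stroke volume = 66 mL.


CO = HR * SV
CO = 63 * 66 / 1000
CO = 4.158 L/min


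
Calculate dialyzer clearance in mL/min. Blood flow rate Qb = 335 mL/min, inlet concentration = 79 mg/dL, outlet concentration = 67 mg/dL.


K = Qb * (Cb_in - Cb_out) / Cb_in
K = 335 * (79 - 67) / 79
K = 50.89 mL/min


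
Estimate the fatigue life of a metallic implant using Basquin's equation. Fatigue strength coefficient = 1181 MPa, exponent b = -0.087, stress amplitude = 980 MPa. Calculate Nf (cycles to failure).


sigma_a = sigma_f' * (2Nf)^b
2Nf = (sigma_a/sigma_f')^(1/b)
2Nf = (980/1181)^(1/-0.087)
2Nf = 8.5370593
Nf = 4.269


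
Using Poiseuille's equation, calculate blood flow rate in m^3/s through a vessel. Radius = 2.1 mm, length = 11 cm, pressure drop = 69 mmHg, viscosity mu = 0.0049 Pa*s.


Q = pi*r^4*dP / (8*mu*L)
r = 0.0021 m, L = 0.11 m
dP = 69 mmHg = 9199.218 Pa
Q = 1.3035e-04 m^3/s


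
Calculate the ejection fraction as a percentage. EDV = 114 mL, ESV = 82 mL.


SV = EDV - ESV = 114 - 82 = 32 mL
EF = SV/EDV * 100 = 32/114 * 100
EF = 28.07%


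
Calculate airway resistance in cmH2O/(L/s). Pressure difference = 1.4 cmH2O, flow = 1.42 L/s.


R = dP / flow
R = 1.4 / 1.42
R = 0.9859 cmH2O/(L/s)


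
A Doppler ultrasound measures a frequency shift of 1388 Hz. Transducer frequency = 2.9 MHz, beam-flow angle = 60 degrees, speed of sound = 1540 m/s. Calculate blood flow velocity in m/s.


v = fd * c / (2 * f0 * cos(theta))
v = 1388 * 1540 / (2 * 2.9000e+06 * cos(60))
v = 0.7371 m/s


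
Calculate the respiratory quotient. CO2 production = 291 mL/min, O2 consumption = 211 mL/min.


RQ = VCO2 / VO2
RQ = 291 / 211
RQ = 1.379


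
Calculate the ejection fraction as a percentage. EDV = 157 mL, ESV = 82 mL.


SV = EDV - ESV = 157 - 82 = 75 mL
EF = SV/EDV * 100 = 75/157 * 100
EF = 47.77%


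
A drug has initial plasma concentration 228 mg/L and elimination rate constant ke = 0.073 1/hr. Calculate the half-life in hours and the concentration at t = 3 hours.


t_half = ln(2) / ke = 0.693147 / 0.073 = 9.495 hr
C(t) = C0 * exp(-ke*t) = 228 * exp(-0.073*3)
C(3) = 183.2 mg/L


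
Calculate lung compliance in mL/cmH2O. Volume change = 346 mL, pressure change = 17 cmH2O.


C = dV / dP
C = 346 / 17
C = 20.35 mL/cmH2O


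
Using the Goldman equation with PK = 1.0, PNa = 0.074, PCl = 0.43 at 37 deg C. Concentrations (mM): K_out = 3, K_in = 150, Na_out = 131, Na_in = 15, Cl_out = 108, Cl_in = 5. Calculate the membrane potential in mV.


Vm = (RT/F)*ln((PK*Ko + PNa*Nao + PCl*Cli)/(PK*Ki + PNa*Nai + PCl*Clo))
Numer = 14.844, Denom = 197.55
Vm = -69.18 mV


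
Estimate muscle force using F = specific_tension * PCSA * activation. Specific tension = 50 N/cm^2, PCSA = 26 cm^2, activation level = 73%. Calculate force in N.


F = sigma * PCSA * activation
F = 50 * 26 * 0.73
F = 949 N


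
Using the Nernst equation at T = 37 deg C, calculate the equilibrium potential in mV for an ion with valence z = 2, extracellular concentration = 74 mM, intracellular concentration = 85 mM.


E = (RT/(zF)) * ln(C_out/C_in)
T = 37 + 273.15 = 310.15 K
E = (8.314 * 310.15 / (2 * 96485)) * ln(74/85)
E = -1.852 mV


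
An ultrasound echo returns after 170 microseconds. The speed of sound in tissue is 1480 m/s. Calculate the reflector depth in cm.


depth = c * t / 2
t = 170 us = 1.7000e-04 s
depth = 1480 * 1.7000e-04 / 2
depth = 0.1258 m = 12.58 cm


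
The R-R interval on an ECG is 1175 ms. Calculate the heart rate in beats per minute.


HR = 60 / RR_interval(s)
RR = 1175 ms = 1.175 s
HR = 60 / 1.175 = 51.06 bpm


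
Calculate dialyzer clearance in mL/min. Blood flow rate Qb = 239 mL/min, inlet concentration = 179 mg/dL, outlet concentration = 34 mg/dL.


K = Qb * (Cb_in - Cb_out) / Cb_in
K = 239 * (179 - 34) / 179
K = 193.6 mL/min


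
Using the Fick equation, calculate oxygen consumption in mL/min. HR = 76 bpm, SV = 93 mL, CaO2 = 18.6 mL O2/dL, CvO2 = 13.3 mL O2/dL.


CO = HR*SV = 76*93/1000 = 7.068 L/min
a-v O2 diff = 18.6 - 13.3 = 5.3 mL/dL
VO2 = CO * (CaO2-CvO2) * 10 dL/L
VO2 = 7.068 * 5.3 * 10
VO2 = 374.6 mL/min


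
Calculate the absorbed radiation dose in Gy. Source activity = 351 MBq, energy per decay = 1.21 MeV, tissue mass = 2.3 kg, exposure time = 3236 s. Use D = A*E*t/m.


A = 351 MBq = 3.5100e+08 Bq
E = 1.21 MeV = 1.93842e-13 J
D = A*E*t/m = 3.5100e+08*1.93842e-13*3236/2.3
D = 0.09573 Gy


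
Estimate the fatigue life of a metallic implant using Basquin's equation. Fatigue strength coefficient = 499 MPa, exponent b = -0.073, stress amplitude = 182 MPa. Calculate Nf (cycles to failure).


sigma_a = sigma_f' * (2Nf)^b
2Nf = (sigma_a/sigma_f')^(1/b)
2Nf = (182/499)^(1/-0.073)
2Nf = 1000920.1
Nf = 5.005e+05


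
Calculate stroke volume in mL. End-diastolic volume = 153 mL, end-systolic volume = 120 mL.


SV = EDV - ESV
SV = 153 - 120
SV = 33 mL


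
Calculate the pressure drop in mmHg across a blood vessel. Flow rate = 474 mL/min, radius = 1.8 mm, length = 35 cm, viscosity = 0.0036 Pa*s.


dP = 8*mu*L*Q / (pi*r^4)
Q = 474 mL/min = 7.9e-06 m^3/s
dP = 2414.61 Pa = 2414.61 / 133.322 mmHg = 18.11 mmHg


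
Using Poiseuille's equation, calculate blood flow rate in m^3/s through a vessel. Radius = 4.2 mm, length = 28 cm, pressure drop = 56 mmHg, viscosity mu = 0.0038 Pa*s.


Q = pi*r^4*dP / (8*mu*L)
r = 0.0042 m, L = 0.28 m
dP = 56 mmHg = 7466.032 Pa
Q = 8.5744e-04 m^3/s


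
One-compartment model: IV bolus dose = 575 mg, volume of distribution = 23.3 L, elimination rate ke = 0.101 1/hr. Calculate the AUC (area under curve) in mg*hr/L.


C0 = Dose/Vd = 575/23.3 = 24.6781 mg/L
AUC = C0/ke = 24.6781/0.101
AUC = 244.3 mg*hr/L


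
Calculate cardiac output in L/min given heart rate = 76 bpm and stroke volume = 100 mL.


CO = HR * SV
CO = 76 * 100 / 1000
CO = 7.6 L/min


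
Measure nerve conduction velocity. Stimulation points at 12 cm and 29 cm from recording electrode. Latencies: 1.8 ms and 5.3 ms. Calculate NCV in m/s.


Distance = (29 - 12) / 100 = 0.17 m
dt = (5.3 - 1.8) / 1000 = 0.0035 s
NCV = dist / dt = 48.57 m/s


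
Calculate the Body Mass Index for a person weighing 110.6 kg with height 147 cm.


BMI = weight / height^2
height = 147 cm = 1.47 m
BMI = 110.6 / 1.47^2
BMI = 51.18 kg/m^2


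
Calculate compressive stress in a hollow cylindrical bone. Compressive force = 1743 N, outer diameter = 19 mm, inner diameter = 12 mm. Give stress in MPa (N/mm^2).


A = pi*(r_o^2 - r_i^2)
r_o = 9.5 mm, r_i = 6 mm
A = 170.431 mm^2
sigma = F/A = 1743 / 170.431
sigma = 10.23 MPa


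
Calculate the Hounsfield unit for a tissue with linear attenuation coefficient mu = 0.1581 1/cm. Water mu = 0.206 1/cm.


HU = ((mu_tissue - mu_water) / mu_water) * 1000
HU = ((0.1581 - 0.206) / 0.206) * 1000
HU = -232.5


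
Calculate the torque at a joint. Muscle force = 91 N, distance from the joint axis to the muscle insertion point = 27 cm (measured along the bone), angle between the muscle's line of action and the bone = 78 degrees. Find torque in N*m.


Torque = F * d * sin(theta)   (moment arm = d*sin(theta))
d = 27 cm = 0.27 m
Torque = 91 * 0.27 * sin(78)
Torque = 24.03 N*m


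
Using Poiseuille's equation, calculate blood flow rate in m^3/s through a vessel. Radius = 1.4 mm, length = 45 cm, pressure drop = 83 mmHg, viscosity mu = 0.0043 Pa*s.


Q = pi*r^4*dP / (8*mu*L)
r = 0.0014 m, L = 0.45 m
dP = 83 mmHg = 11065.726 Pa
Q = 8.6272e-06 m^3/s


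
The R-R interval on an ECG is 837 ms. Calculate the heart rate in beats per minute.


HR = 60 / RR_interval(s)
RR = 837 ms = 0.837 s
HR = 60 / 0.837 = 71.68 bpm


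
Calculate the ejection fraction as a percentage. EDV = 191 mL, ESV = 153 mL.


SV = EDV - ESV = 191 - 153 = 38 mL
EF = SV/EDV * 100 = 38/191 * 100
EF = 19.9%


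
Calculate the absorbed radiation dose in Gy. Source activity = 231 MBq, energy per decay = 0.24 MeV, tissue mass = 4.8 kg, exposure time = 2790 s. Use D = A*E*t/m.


A = 231 MBq = 2.3100e+08 Bq
E = 0.24 MeV = 3.8448e-14 J
D = A*E*t/m = 2.3100e+08*3.8448e-14*2790/4.8
D = 0.005162 Gy


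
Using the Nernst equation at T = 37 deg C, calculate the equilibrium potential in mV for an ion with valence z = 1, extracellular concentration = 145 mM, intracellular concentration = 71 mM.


E = (RT/(zF)) * ln(C_out/C_in)
T = 37 + 273.15 = 310.15 K
E = (8.314 * 310.15 / (1 * 96485)) * ln(145/71)
E = 19.08 mV


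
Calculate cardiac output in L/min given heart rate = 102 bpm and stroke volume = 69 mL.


CO = HR * SV
CO = 102 * 69 / 1000
CO = 7.038 L/min


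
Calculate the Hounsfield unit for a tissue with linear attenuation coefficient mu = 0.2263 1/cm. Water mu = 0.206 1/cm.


HU = ((mu_tissue - mu_water) / mu_water) * 1000
HU = ((0.2263 - 0.206) / 0.206) * 1000
HU = 98.54


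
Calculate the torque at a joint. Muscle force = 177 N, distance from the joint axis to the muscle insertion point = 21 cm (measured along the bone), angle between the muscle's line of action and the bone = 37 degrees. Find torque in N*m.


Torque = F * d * sin(theta)   (moment arm = d*sin(theta))
d = 21 cm = 0.21 m
Torque = 177 * 0.21 * sin(37)
Torque = 22.37 N*m


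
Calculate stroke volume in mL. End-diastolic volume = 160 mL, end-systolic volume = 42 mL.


SV = EDV - ESV
SV = 160 - 42
SV = 118 mL


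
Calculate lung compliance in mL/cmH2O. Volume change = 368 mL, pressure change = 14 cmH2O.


C = dV / dP
C = 368 / 14
C = 26.29 mL/cmH2O


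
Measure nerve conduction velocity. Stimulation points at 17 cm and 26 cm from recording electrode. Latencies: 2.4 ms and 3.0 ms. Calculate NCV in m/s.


Distance = (26 - 17) / 100 = 0.09 m
dt = (3.0 - 2.4) / 1000 = 6.0000e-04 s
NCV = dist / dt = 150 m/s


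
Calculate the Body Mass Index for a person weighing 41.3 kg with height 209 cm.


BMI = weight / height^2
height = 209 cm = 2.09 m
BMI = 41.3 / 2.09^2
BMI = 9.455 kg/m^2


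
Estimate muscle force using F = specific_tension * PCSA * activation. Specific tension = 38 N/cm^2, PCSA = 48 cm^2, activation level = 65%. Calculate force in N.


F = sigma * PCSA * activation
F = 38 * 48 * 0.65
F = 1186 N


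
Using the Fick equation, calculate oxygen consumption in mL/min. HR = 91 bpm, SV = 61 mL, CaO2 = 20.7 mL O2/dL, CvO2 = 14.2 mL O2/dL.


CO = HR*SV = 91*61/1000 = 5.551 L/min
a-v O2 diff = 20.7 - 14.2 = 6.5 mL/dL
VO2 = CO * (CaO2-CvO2) * 10 dL/L
VO2 = 5.551 * 6.5 * 10
VO2 = 360.8 mL/min


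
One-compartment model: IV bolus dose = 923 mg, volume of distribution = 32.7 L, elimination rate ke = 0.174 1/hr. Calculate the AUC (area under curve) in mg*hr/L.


C0 = Dose/Vd = 923/32.7 = 28.2263 mg/L
AUC = C0/ke = 28.2263/0.174
AUC = 162.2 mg*hr/L


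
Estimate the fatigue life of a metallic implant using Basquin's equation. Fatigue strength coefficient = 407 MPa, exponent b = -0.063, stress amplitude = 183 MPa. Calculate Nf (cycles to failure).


sigma_a = sigma_f' * (2Nf)^b
2Nf = (sigma_a/sigma_f')^(1/b)
2Nf = (183/407)^(1/-0.063)
2Nf = 323751.23
Nf = 1.619e+05


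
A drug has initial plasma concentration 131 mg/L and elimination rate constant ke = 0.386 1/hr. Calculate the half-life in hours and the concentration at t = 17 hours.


t_half = ln(2) / ke = 0.693147 / 0.386 = 1.796 hr
C(t) = C0 * exp(-ke*t) = 131 * exp(-0.386*17)
C(17) = 0.1851 mg/L


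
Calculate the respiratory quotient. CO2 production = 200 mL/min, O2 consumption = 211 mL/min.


RQ = VCO2 / VO2
RQ = 200 / 211
RQ = 0.9479


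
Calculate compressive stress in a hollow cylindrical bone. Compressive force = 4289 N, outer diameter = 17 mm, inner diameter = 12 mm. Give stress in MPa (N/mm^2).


A = pi*(r_o^2 - r_i^2)
r_o = 8.5 mm, r_i = 6 mm
A = 113.883 mm^2
sigma = F/A = 4289 / 113.883
sigma = 37.66 MPa
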